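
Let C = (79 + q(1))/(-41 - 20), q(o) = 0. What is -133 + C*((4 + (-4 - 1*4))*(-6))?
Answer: -10009/61 ≈ -164.08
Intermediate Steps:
C = -79/61 (C = (79 + 0)/(-41 - 20) = 79/(-61) = 79*(-1/61) = -79/61 ≈ -1.2951)
-133 + C*((4 + (-4 - 1*4))*(-6)) = -133 - 79*(4 + (-4 - 1*4))*(-6)/61 = -133 - 79*(4 + (-4 - 4))*(-6)/61 = -133 - 79*(4 - 8)*(-6)/61 = -133 - (-316)*(-6)/61 = -133 - 79/61*24 = -133 - 1896/61 = -10009/61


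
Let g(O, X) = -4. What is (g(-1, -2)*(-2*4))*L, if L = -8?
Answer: -256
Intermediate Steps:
(g(-1, -2)*(-2*4))*L = -(-8)*4*(-8) = -4*(-8)*(-8) = 32*(-8) = -256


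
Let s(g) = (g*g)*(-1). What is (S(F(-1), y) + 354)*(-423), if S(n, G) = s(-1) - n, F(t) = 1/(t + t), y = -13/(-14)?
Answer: -299061/2 ≈ -1.4953e+5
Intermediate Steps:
y = 13/14 (y = -13*(-1/14) = 13/14 ≈ 0.92857)
s(g) = -g**2 (s(g) = g**2*(-1) = -g**2)
F(t) = 1/(2*t)
S(n, G) = -1 - n (S(n, G) = -1*(-1)**2 - n = -1*1 - n = -1 - n)
(S(F(-1), y) + 354)*(-423) = ((-1 - 1/(2*(-1))) + 354)*(-423) = ((-1 - (-1)/2) + 354)*(-423) = ((-1 - 1*(-1/2)) + 354)*(-423) = ((-1 + 1/2) + 354)*(-423) = (-1/2 + 354)*(-423) = (707/2)*(-423) = -299061/2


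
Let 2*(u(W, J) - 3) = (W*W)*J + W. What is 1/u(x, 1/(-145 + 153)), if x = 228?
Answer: 1/3366 ≈ 0.00029709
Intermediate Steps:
u(W, J) = 3 + W/2 + J*W**2/2 (u(W, J) = 3 + ((W*W)*J + W)/2 = 3 + (W**2*J + W)/2 = 3 + (J*W**2 + W)/2 = 3 + (W + J*W**2)/2 = 3 + (W/2 + J*W**2/2) = 3 + W/2 + J*W**2/2)
1/u(x, 1/(-145 + 153)) = 1/(3 + (1/2)*228 + (1/2)*228**2/(-145 + 153)) = 1/(3 + 114 + (1/2)*51984/8) = 1/(3 + 114 + (1/2)*(1/8)*51984) = 1/(3 + 114 + 3249) = 1/3366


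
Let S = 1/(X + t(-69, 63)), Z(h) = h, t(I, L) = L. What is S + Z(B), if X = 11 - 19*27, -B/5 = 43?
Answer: -94386/439 ≈ -215.00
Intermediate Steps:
B = -215 (B = -5*43 = -215)
X = -502 (X = 11 - 513 = -502)
S = -1/439 (S = 1/(-502 + 63) = 1/(-439) = -1/439 ≈ -0.0022779)
S + Z(B) = -1/439 - 215 = -94386/439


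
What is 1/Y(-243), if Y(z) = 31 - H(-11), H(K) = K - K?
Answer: 1/31 ≈ 0.032258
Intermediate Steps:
H(K) = 0
Y(z) = 31 (Y(z) = 31 - 1*0 = 31 + 0 = 31)
1/Y(-243) = 1/31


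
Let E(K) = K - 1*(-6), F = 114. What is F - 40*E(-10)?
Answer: 274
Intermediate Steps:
E(K) = 6 + K (E(K) = K + 6 = 6 + K)
F - 40*E(-10) = 114 - 40*(6 - 10) = 114 - 40*(-4) = 114 + 160 = 274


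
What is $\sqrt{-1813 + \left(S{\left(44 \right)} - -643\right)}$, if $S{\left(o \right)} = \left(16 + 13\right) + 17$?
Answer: $2 i \sqrt{281} \approx 33.526 i$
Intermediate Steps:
$S{\left(o \right)} = 46$ ($S{\left(o \right)} = 29 + 17 = 46$)
$\sqrt{-1813 + \left(S{\left(44 \right)} - -643\right)} = \sqrt{-1813 + \left(46 - -643\right)} = \sqrt{-1813 + \left(46 + 643\right)} = \sqrt{-1813 + 689} = \sqrt{-1124} = 2 i \sqrt{281}$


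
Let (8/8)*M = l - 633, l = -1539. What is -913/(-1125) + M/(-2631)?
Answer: 1615201/986625 ≈ 1.6371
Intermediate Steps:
M = -2172 (M = -1539 - 633 = -2172)
-913/(-1125) + M/(-2631) = -913/(-1125) - 2172/(-2631) = -913*(-1/1125) - 2172*(-1/2631) = 913/1125 + 724/877 = 1615201/986625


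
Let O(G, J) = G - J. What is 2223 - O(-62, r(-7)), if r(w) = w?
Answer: 2278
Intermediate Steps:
2223 - O(-62, r(-7)) = 2223 - (-62 - 1*(-7)) = 2223 - (-62 + 7) = 2223 - 1*(-55) = 2223 + 55 = 2278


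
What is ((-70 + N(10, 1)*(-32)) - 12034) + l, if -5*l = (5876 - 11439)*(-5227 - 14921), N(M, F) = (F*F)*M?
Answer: -112145444/5 ≈ -2.2429e+7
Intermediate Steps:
N(M, F) = M*F² (N(M, F) = F²*M = M*F²)
l = -112083324/5 (l = -(5876 - 11439)*(-5227 - 14921)/5 = -(-5563)*(-20148)/5 = -⅕*112083324 = -112083324/5 ≈ -2.2417e+7)
((-70 + N(10, 1)*(-32)) - 12034) + l = ((-70 + (10*1²)*(-32)) - 12034) - 112083324/5 = ((-70 + (10*1)*(-32)) - 12034) - 112083324/5 = ((-70 + 10*(-32)) - 12034) - 112083324/5 = ((-70 - 320) - 12034) - 112083324/5 = (-390 - 12034) - 112083324/5 = -12424 - 112083324/5 = -112145444/5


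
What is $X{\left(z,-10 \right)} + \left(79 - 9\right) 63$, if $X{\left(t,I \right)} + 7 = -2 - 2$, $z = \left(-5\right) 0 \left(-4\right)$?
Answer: $4399$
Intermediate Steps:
$z = 0$ ($z = 0 \left(-4\right) = 0$)
$X{\left(t,I \right)} = -11$ ($X{\left(t,I \right)} = -7 - 4 = -11$)
$X{\left(z,-10 \right)} + \left(79 - 9\right) 63 = -11 + \left(79 - 9\right) 63 = -11 + 70 \cdot 63 = -11 + 4410 = 4399$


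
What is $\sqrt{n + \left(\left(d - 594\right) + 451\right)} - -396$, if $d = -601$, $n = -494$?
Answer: $396 + i \sqrt{1238} \approx 396.0 + 35.185 i$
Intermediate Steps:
$\sqrt{n + \left(\left(d - 594\right) + 451\right)} - -396 = \sqrt{-494 + \left(\left(-601 - 594\right) + 451\right)} - -396 = \sqrt{-494 + \left(-1195 + 451\right)} + 396 = \sqrt{-494 - 744} + 396 = \sqrt{-1238} + 396 = i \sqrt{1238} + 396 = 396 + i \sqrt{1238}$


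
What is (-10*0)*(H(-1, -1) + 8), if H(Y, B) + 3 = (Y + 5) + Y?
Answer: 0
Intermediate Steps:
H(Y, B) = 2 + 2*Y (H(Y, B) = -3 + ((Y + 5) + Y) = -3 + ((5 + Y) + Y) = -3 + (5 + 2*Y) = 2 + 2*Y)
(-10*0)*(H(-1, -1) + 8) = (-10*0)*((2 + 2*(-1)) + 8) = 0*((2 - 2) + 8) = 0*(0 + 8) = 0*8 = 0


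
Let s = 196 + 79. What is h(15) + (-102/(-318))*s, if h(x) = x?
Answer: 5470/53 ≈ 103.21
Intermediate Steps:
s = 275
h(15) + (-102/(-318))*s = 15 - 102/(-318)*275 = 15 - 102*(-1/318)*275 = 15 + (17/53)*275 = 15 + 4675/53 = 5470/53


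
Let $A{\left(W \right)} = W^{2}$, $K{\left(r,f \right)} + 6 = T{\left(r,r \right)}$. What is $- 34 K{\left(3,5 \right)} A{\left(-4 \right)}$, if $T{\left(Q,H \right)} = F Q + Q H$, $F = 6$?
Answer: $-11424$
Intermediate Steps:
$T{\left(Q,H \right)} = 6 Q + H Q$ ($T{\left(Q,H \right)} = 6 Q + Q H = 6 Q + H Q$)
$K{\left(r,f \right)} = -6 + r \left(6 + r\right)$
$- 34 K{\left(3,5 \right)} A{\left(-4 \right)} = - 34 \left(-6 + 3 \left(6 + 3\right)\right) \left(-4\right)^{2} = - 34 \left(-6 + 3 \cdot 9\right) 16 = - 34 \left(-6 + 27\right) 16 = \left(-34\right) 21 \cdot 16 = \left(-714\right) 16 = -11424$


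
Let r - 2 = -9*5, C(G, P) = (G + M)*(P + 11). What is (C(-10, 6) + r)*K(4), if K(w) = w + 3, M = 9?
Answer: -420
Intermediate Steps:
C(G, P) = (9 + G)*(11 + P) (C(G, P) = (G + 9)*(P + 11) = (9 + G)*(11 + P))
K(w) = 3 + w
r = -43 (r = 2 - 9*5 = 2 - 45 = -43)
(C(-10, 6) + r)*K(4) = ((99 + 9*6 + 11*(-10) - 10*6) - 43)*(3 + 4) = ((99 + 54 - 110 - 60) - 43)*7 = (-17 - 43)*7 = -60*7 = -420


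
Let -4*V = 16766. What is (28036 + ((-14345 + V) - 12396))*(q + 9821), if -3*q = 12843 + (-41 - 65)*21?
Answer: -18195813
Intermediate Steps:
V = -8383/2 (V = -¼*16766 = -8383/2 ≈ -4191.5)
q = -3539 (q = -(12843 + (-41 - 65)*21)/3 = -(12843 - 106*21)/3 = -(12843 - 2226)/3 = -⅓*10617 = -3539)
(28036 + ((-14345 + V) - 12396))*(q + 9821) = (28036 + ((-14345 - 8383/2) - 12396))*(-3539 + 9821) = (28036 + (-37073/2 - 12396))*6282 = (28036 - 61865/2)*6282 = -5793/2*6282 = -18195813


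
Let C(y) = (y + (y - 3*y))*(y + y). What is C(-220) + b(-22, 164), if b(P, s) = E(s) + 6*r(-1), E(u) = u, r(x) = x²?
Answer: -96630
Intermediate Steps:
b(P, s) = 6 + s (b(P, s) = s + 6*(-1)² = s + 6*1 = s + 6 = 6 + s)
C(y) = -2*y² (C(y) = (y - 2*y)*(2*y) = (-y)*(2*y) = -2*y²)
C(-220) + b(-22, 164) = -2*(-220)² + (6 + 164) = -2*48400 + 170 = -96800 + 170 = -96630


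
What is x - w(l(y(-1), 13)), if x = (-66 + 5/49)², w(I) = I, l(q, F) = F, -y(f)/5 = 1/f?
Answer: 10395228/2401 ≈ 4329.5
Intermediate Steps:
y(f) = -5/f
x = 10426441/2401 (x = (-66 + 5*(1/49))² = (-66 + 5/49)² = (-3229/49)² = 10426441/2401 ≈ 4342.5)
x - w(l(y(-1), 13)) = 10426441/2401 - 1*13 = 10426441/2401 - 13 = 10395228/2401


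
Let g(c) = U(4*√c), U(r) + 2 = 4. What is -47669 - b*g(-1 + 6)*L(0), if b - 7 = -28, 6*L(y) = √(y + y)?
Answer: -47669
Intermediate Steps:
L(y) = √2*√y/6 (L(y) = √(y + y)/6 = √(2*y)/6 = (√2*√y)/6 = √2*√y/6)
b = -21 (b = 7 - 28 = -21)
U(r) = 2 (U(r) = -2 + 4 = 2)
g(c) = 2
-47669 - b*g(-1 + 6)*L(0) = -47669 - (-21*2)*√2*√0/6 = -47669 - (-42)*(⅙)*√2*0 = -47669 - (-42)*0 = -47669 - 1*0 = -47669 + 0 = -47669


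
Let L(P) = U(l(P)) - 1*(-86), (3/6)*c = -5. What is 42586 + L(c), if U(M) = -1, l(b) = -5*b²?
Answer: 42671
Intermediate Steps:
c = -10 (c = 2*(-5) = -10)
L(P) = 85 (L(P) = -1 - 1*(-86) = -1 + 86 = 85)
42586 + L(c) = 42586 + 85 = 42671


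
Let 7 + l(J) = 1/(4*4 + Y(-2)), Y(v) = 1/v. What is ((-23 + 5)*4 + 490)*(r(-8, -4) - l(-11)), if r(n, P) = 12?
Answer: 245366/31 ≈ 7915.0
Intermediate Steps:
Y(v) = 1/v
l(J) = -215/31 (l(J) = -7 + 1/(4*4 + 1/(-2)) = -7 + 1/(16 - ½) = -7 + 1/(31/2) = -7 + 2/31 = -215/31)
((-23 + 5)*4 + 490)*(r(-8, -4) - l(-11)) = ((-23 + 5)*4 + 490)*(12 - 1*(-215/31)) = (-18*4 + 490)*(12 + 215/31) = (-72 + 490)*(587/31) = 418*(587/31) = 245366/31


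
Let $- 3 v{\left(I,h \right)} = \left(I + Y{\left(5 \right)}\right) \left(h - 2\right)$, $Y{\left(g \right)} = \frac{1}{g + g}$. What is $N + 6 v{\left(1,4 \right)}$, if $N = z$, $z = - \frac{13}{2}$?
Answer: $- \frac{109}{10} \approx -10.9$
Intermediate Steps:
$Y{\left(g \right)} = \frac{1}{2 g}$
$z = - \frac{13}{2}$ ($z = \left(-13\right) \frac{1}{2} = - \frac{13}{2} \approx -6.5$)
$N = - \frac{13}{2} \approx -6.5$
$v{\left(I,h \right)} = - \frac{\left(-2 + h\right) \left(\frac{1}{10} + I\right)}{3}$ ($v{\left(I,h \right)} = - \frac{\left(I + \frac{1}{2 \cdot 5}\right) \left(h - 2\right)}{3} = - \frac{\left(I + \frac{1}{2} \cdot \frac{1}{5}\right) \left(-2 + h\right)}{3} = - \frac{\left(I + \frac{1}{10}\right) \left(-2 + h\right)}{3} = - \frac{\left(\frac{1}{10} + I\right) \left(-2 + h\right)}{3} = - \frac{\left(-2 + h\right) \left(\frac{1}{10} + I\right)}{3}$)
$N + 6 v{\left(1,4 \right)} = - \frac{13}{2} + 6 \left(\frac{1}{15} - \frac{2}{15} + \frac{2}{3} \cdot 1 - \frac{1}{3} \cdot 4\right) = - \frac{13}{2} + 6 \left(\frac{1}{15} - \frac{2}{15} + \frac{2}{3} - \frac{4}{3}\right) = - \frac{13}{2} + 6 \left(- \frac{11}{15}\right) = - \frac{13}{2} - \frac{22}{5} = - \frac{109}{10}$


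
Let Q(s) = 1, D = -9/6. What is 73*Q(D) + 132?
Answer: 205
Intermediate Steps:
D = -3/2 (D = -9*⅙ = -3/2 ≈ -1.5000)
73*Q(D) + 132 = 73*1 + 132 = 73 + 132 = 205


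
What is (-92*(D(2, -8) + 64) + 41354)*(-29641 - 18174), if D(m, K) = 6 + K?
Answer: -1704604750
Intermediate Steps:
(-92*(D(2, -8) + 64) + 41354)*(-29641 - 18174) = (-92*((6 - 8) + 64) + 41354)*(-29641 - 18174) = (-92*(-2 + 64) + 41354)*(-47815) = (-92*62 + 41354)*(-47815) = (-5704 + 41354)*(-47815) = 35650*(-47815) = -1704604750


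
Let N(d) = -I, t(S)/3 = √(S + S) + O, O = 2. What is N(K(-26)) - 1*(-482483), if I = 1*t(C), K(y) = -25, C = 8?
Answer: 482465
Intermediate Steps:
t(S) = 6 + 3*√2*√S (t(S) = 3*(√(S + S) + 2) = 3*(√(2*S) + 2) = 3*(√2*√S + 2) = 3*(2 + √2*√S) = 6 + 3*√2*√S)
I = 18 (I = 1*(6 + 3*√2*√8) = 1*(6 + 3*√2*(2*√2)) = 1*(6 + 12) = 1*18 = 18)
N(d) = -18 (N(d) = -1*18 = -18)
N(K(-26)) - 1*(-482483) = -18 - 1*(-482483) = -18 + 482483 = 482465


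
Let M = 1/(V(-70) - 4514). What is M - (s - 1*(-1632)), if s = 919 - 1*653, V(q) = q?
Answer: -8700433/4584 ≈ -1898.0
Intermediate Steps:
s = 266 (s = 919 - 653 = 266)
M = -1/4584 (M = 1/(-70 - 4514) = 1/(-4584) = -1/4584 ≈ -0.00021815)
M - (s - 1*(-1632)) = -1/4584 - (266 - 1*(-1632)) = -1/4584 - (266 + 1632) = -1/4584 - 1*1898 = -1/4584 - 1898 = -8700433/4584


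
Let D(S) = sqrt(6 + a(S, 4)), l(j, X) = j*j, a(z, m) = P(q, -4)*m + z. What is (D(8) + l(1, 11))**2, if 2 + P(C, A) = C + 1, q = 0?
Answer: (1 + sqrt(10))**2 ≈ 17.325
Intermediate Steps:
P(C, A) = -1 + C (P(C, A) = -2 + (C + 1) = -2 + (1 + C) = -1 + C)
a(z, m) = z - m (a(z, m) = (-1 + 0)*m + z = -m + z = z - m)
l(j, X) = j**2
D(S) = sqrt(2 + S) (D(S) = sqrt(6 + (S - 1*4)) = sqrt(6 + (S - 4)) = sqrt(6 + (-4 + S)) = sqrt(2 + S))
(D(8) + l(1, 11))**2 = (sqrt(2 + 8) + 1**2)**2 = (sqrt(10) + 1)**2 = (1 + sqrt(10))**2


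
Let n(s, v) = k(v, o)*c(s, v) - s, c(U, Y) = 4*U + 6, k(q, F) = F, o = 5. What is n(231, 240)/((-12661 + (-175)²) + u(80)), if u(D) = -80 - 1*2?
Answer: 4419/17882 ≈ 0.24712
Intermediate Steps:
c(U, Y) = 6 + 4*U
u(D) = -82 (u(D) = -80 - 2 = -82)
n(s, v) = 30 + 19*s (n(s, v) = 5*(6 + 4*s) - s = (30 + 20*s) - s = 30 + 19*s)
n(231, 240)/((-12661 + (-175)²) + u(80)) = (30 + 19*231)/((-12661 + (-175)²) - 82) = (30 + 4389)/((-12661 + 30625) - 82) = 4419/(17964 - 82) = 4419/17882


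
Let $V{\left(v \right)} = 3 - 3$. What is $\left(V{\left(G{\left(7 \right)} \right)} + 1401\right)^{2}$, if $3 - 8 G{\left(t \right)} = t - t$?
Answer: $1962801$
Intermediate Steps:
$G{\left(t \right)} = \frac{3}{8}$ ($G{\left(t \right)} = \frac{3}{8} - \frac{t - t}{8} = \frac{3}{8} - 0 = \frac{3}{8} + 0 = \frac{3}{8}$)
$V{\left(v \right)} = 0$
$\left(V{\left(G{\left(7 \right)} \right)} + 1401\right)^{2} = \left(0 + 1401\right)^{2} = 1401^{2} = 1962801$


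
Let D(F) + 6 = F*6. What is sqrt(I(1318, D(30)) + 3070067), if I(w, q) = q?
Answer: sqrt(3070241) ≈ 1752.2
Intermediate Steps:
D(F) = -6 + 6*F (D(F) = -6 + F*6 = -6 + 6*F)
sqrt(I(1318, D(30)) + 3070067) = sqrt((-6 + 6*30) + 3070067) = sqrt((-6 + 180) + 3070067) = sqrt(174 + 3070067) = sqrt(3070241)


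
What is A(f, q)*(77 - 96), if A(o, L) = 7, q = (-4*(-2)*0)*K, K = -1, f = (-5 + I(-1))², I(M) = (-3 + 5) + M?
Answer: -133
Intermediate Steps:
I(M) = 2 + M
f = 16 (f = (-5 + (2 - 1))² = (-5 + 1)² = (-4)² = 16)
q = 0 (q = (-4*(-2)*0)*(-1) = (8*0)*(-1) = 0*(-1) = 0)
A(f, q)*(77 - 96) = 7*(77 - 96) = 7*(-19) = -133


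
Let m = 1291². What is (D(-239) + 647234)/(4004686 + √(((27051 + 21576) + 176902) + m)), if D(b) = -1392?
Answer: 1293197207806/8018754033193 - 322921*√1892210/8018754033193 ≈ 0.16122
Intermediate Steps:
m = 1666681
(D(-239) + 647234)/(4004686 + √(((27051 + 21576) + 176902) + m)) = (-1392 + 647234)/(4004686 + √(((27051 + 21576) + 176902) + 1666681)) = 645842/(4004686 + √((48627 + 176902) + 1666681)) = 645842/(4004686 + √(225529 + 1666681)) = 645842/(4004686 + √1892210)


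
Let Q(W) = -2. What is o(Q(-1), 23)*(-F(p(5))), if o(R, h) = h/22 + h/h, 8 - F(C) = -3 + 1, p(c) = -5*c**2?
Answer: -225/11 ≈ -20.455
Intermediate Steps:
F(C) = 10 (F(C) = 8 - (-3 + 1) = 8 - 1*(-2) = 8 + 2 = 10)
o(R, h) = 1 + h/22 (o(R, h) = h*(1/22) + 1 = h/22 + 1 = 1 + h/22)
o(Q(-1), 23)*(-F(p(5))) = (1 + (1/22)*23)*(-1*10) = (1 + 23/22)*(-10) = (45/22)*(-10) = -225/11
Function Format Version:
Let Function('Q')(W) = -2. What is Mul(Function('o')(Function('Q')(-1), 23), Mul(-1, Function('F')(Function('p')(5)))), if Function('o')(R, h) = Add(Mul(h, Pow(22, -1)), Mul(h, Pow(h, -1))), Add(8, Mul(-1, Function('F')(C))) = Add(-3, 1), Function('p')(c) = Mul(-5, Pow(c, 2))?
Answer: Rational(-225, 11) ≈ -20.455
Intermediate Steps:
Function('F')(C) = 10 (Function('F')(C) = Add(8, Mul(-1, Add(-3, 1))) = Add(8, Mul(-1, -2)) = Add(8, 2) = 10)
Function('o')(R, h) = Add(1, Mul(Rational(1, 22), h)) (Function('o')(R, h) = Add(Mul(h, Rational(1, 22)), 1) = Add(Mul(Rational(1, 22), h), 1) = Add(1, Mul(Rational(1, 22), h)))
Mul(Function('o')(Function('Q')(-1), 23), Mul(-1, Function('F')(Function('p')(5)))) = Mul(Add(1, Mul(Rational(1, 22), 23)), Mul(-1, 10)) = Mul(Add(1, Rational(23, 22)), -10) = Mul(Rational(45, 22), -10) = Rational(-225, 11)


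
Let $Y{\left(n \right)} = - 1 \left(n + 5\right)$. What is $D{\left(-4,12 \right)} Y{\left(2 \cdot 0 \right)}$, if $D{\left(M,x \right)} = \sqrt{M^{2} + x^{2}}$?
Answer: $- 20 \sqrt{10} \approx -63.246$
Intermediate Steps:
$Y{\left(n \right)} = -5 - n$ ($Y{\left(n \right)} = - 1 \left(5 + n\right) = - (5 + n) = -5 - n$)
$D{\left(-4,12 \right)} Y{\left(2 \cdot 0 \right)} = \sqrt{\left(-4\right)^{2} + 12^{2}} \left(-5 - 2 \cdot 0\right) = \sqrt{16 + 144} \left(-5 - 0\right) = \sqrt{160} \left(-5 + 0\right) = 4 \sqrt{10} \left(-5\right) = - 20 \sqrt{10}$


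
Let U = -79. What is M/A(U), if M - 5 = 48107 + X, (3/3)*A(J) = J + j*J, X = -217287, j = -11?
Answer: -33835/158 ≈ -214.15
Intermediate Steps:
A(J) = -10*J (A(J) = J - 11*J = -10*J)
M = -169175 (M = 5 + (48107 - 217287) = 5 - 169180 = -169175)
M/A(U) = -169175/((-10*(-79))) = -169175/790 = -169175*1/790 = -33835/158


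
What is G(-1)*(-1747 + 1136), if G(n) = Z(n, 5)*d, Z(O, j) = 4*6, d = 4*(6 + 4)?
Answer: -586560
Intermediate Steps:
d = 40 (d = 4*10 = 40)
Z(O, j) = 24
G(n) = 960 (G(n) = 24*40 = 960)
G(-1)*(-1747 + 1136) = 960*(-1747 + 1136) = 960*(-611) = -586560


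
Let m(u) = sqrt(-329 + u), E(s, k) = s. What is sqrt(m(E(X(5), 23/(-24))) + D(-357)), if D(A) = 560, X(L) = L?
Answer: sqrt(560 + 18*I) ≈ 23.667 + 0.3803*I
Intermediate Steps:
sqrt(m(E(X(5), 23/(-24))) + D(-357)) = sqrt(sqrt(-329 + 5) + 560) = sqrt(sqrt(-324) + 560) = sqrt(18*I + 560) = sqrt(560 + 18*I)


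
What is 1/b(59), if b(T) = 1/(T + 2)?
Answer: 61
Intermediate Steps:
b(T) = 1/(2 + T)
1/b(59) = 1/(1/(2 + 59)) = 1/(1/61) = 61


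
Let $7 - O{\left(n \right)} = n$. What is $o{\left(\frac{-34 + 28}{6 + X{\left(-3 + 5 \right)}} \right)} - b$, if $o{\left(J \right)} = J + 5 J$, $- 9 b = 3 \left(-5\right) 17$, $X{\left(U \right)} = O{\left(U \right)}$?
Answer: $- \frac{1043}{33} \approx -31.606$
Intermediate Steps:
$O{\left(n \right)} = 7 - n$
$X{\left(U \right)} = 7 - U$
$b = \frac{85}{3}$ ($b = - \frac{3 \left(-5\right) 17}{9} = - \frac{\left(-15\right) 17}{9} = \left(- \frac{1}{9}\right) \left(-255\right) = \frac{85}{3} \approx 28.333$)
$o{\left(J \right)} = 6 J$
$o{\left(\frac{-34 + 28}{6 + X{\left(-3 + 5 \right)}} \right)} - b = 6 \frac{-34 + 28}{6 + \left(7 - \left(-3 + 5\right)\right)} - \frac{85}{3} = 6 \left(- \frac{6}{6 + \left(7 - 2\right)}\right) - \frac{85}{3} = 6 \left(- \frac{6}{6 + 5}\right) - \frac{85}{3} = 6 \left(- \frac{6}{11}\right) - \frac{85}{3} = - \frac{36}{11} - \frac{85}{3} = - \frac{1043}{33}$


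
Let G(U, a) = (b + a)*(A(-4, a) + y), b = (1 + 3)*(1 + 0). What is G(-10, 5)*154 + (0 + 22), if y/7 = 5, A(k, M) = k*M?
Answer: 20812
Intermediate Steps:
A(k, M) = M*k
y = 35 (y = 7*5 = 35)
b = 4 (b = 4*1 = 4)
G(U, a) = (4 + a)*(35 - 4*a) (G(U, a) = (4 + a)*(a*(-4) + 35) = (4 + a)*(-4*a + 35) = (4 + a)*(35 - 4*a))
G(-10, 5)*154 + (0 + 22) = (140 - 4*5**2 + 19*5)*154 + (0 + 22) = (140 - 4*25 + 95)*154 + 22 = (140 - 100 + 95)*154 + 22 = 135*154 + 22 = 20790 + 22 = 20812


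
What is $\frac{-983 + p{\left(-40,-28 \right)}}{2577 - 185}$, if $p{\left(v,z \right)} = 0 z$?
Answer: $- \frac{983}{2392} \approx -0.41095$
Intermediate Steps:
$p{\left(v,z \right)} = 0$
$\frac{-983 + p{\left(-40,-28 \right)}}{2577 - 185} = \frac{-983 + 0}{2577 - 185} = - \frac{983}{2392}$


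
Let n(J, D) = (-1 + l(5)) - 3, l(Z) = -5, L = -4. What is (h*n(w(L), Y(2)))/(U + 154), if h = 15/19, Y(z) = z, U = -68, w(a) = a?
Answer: -135/1634 ≈ -0.082619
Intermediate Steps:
n(J, D) = -9 (n(J, D) = (-1 - 5) - 3 = -6 - 3 = -9)
h = 15/19 (h = 15*(1/19) = 15/19 ≈ 0.78947)
(h*n(w(L), Y(2)))/(U + 154) = ((15/19)*(-9))/(-68 + 154) = -135/19/86 = -135/19*1/86 = -135/1634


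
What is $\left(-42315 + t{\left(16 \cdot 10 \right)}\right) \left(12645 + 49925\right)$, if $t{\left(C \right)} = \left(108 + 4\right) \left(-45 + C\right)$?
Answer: $-1841747950$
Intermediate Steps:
$t{\left(C \right)} = -5040 + 112 C$ ($t{\left(C \right)} = 112 \left(-45 + C\right) = -5040 + 112 C$)
$\left(-42315 + t{\left(16 \cdot 10 \right)}\right) \left(12645 + 49925\right) = \left(-42315 - \left(5040 - 112 \cdot 16 \cdot 10\right)\right) \left(12645 + 49925\right) = \left(-42315 + \left(-5040 + 112 \cdot 160\right)\right) 62570 = \left(-42315 + \left(-5040 + 17920\right)\right) 62570 = \left(-42315 + 12880\right) 62570 = \left(-29435\right) 62570 = -1841747950$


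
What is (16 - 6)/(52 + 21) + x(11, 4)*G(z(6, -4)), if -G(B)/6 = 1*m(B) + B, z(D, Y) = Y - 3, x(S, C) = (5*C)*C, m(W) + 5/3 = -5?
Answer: 478890/73 ≈ 6560.1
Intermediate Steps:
m(W) = -20/3 (m(W) = -5/3 - 5 = -20/3)
x(S, C) = 5*C**2
z(D, Y) = -3 + Y
G(B) = 40 - 6*B (G(B) = -6*(1*(-20/3) + B) = -6*(-20/3 + B) = 40 - 6*B)
(16 - 6)/(52 + 21) + x(11, 4)*G(z(6, -4)) = (16 - 6)/(52 + 21) + (5*4**2)*(40 - 6*(-3 - 4)) = 10/73 + (5*16)*(40 - 6*(-7)) = 10*(1/73) + 80*(40 + 42) = 10/73 + 80*82 = 10/73 + 6560 = 478890/73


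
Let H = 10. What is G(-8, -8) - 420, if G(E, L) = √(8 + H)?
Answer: -420 + 3*√2 ≈ -415.76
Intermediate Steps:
G(E, L) = 3*√2 (G(E, L) = √(8 + 10) = √18 = 3*√2)
G(-8, -8) - 420 = 3*√2 - 420 = -420 + 3*√2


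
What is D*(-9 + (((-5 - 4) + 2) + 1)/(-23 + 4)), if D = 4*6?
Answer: -3960/19 ≈ -208.42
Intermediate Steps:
D = 24
D*(-9 + (((-5 - 4) + 2) + 1)/(-23 + 4)) = 24*(-9 + (((-5 - 4) + 2) + 1)/(-23 + 4)) = 24*(-9 + ((-9 + 2) + 1)/(-19)) = 24*(-9 + (-7 + 1)*(-1/19)) = 24*(-9 - 6*(-1/19)) = 24*(-9 + 6/19) = 24*(-165/19) = -3960/19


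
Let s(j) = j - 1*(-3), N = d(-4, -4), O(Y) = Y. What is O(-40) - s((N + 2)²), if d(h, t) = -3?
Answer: -44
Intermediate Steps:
N = -3
s(j) = 3 + j (s(j) = j + 3 = 3 + j)
O(-40) - s((N + 2)²) = -40 - (3 + (-3 + 2)²) = -40 - (3 + (-1)²) = -40 - (3 + 1) = -40 - 1*4 = -40 - 4 = -44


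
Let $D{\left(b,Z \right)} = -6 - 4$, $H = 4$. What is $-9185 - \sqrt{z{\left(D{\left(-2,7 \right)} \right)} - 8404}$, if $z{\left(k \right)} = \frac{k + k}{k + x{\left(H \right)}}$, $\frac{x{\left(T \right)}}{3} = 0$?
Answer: $-9185 - i \sqrt{8402} \approx -9185.0 - 91.662 i$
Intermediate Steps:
$x{\left(T \right)} = 0$ ($x{\left(T \right)} = 3 \cdot 0 = 0$)
$D{\left(b,Z \right)} = -10$
$z{\left(k \right)} = 2$ ($z{\left(k \right)} = \frac{k + k}{k + 0} = \frac{2 k}{k} = 2$)
$-9185 - \sqrt{z{\left(D{\left(-2,7 \right)} \right)} - 8404} = -9185 - \sqrt{2 - 8404} = -9185 - \sqrt{-8402} = -9185 - i \sqrt{8402}$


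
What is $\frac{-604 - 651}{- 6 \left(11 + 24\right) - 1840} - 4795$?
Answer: $- \frac{1965699}{410} \approx -4794.4$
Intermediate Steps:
$\frac{-604 - 651}{- 6 \left(11 + 24\right) - 1840} - 4795 = - \frac{1255}{\left(-6\right) 35 - 1840} - 4795 = - \frac{1255}{-210 - 1840} - 4795 = - \frac{1255}{-2050} - 4795 = \left(-1255\right) \left(- \frac{1}{2050}\right) - 4795 = \frac{251}{410} - 4795 = - \frac{1965699}{410}$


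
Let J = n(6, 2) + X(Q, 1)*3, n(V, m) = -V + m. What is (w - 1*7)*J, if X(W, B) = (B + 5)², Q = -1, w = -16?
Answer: -2392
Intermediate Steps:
n(V, m) = m - V
X(W, B) = (5 + B)²
J = 104 (J = (2 - 1*6) + (5 + 1)²*3 = (2 - 6) + 6²*3 = -4 + 36*3 = -4 + 108 = 104)
(w - 1*7)*J = (-16 - 1*7)*104 = (-16 - 7)*104 = -23*104 = -2392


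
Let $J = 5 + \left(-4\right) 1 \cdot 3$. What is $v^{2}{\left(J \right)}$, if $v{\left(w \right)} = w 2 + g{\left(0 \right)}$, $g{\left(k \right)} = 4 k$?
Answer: $196$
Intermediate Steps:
$J = -7$ ($J = 5 - 12 = -7$)
$v{\left(w \right)} = 2 w$ ($v{\left(w \right)} = w 2 + 4 \cdot 0 = 2 w + 0 = 2 w$)
$v^{2}{\left(J \right)} = \left(2 \left(-7\right)\right)^{2} = \left(-14\right)^{2} = 196$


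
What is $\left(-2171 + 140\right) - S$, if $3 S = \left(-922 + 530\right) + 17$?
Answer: $-1906$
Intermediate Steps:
$S = -125$ ($S = \frac{\left(-922 + 530\right) + 17}{3} = \frac{-392 + 17}{3} = \frac{1}{3} \left(-375\right) = -125$)
$\left(-2171 + 140\right) - S = \left(-2171 + 140\right) - -125 = -2031 + 125 = -1906$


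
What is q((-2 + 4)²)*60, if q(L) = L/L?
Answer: 60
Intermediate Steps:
q(L) = 1
q((-2 + 4)²)*60 = 1*60 = 60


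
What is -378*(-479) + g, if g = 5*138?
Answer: 181752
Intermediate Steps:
g = 690
-378*(-479) + g = -378*(-479) + 690 = 181062 + 690 = 181752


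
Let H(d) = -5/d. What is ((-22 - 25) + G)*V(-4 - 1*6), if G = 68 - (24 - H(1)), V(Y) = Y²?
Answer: -800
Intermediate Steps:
G = 39 (G = 68 - (24 - (-5)/1) = 68 - (24 - (-5)) = 68 - (24 - 1*(-5)) = 68 - (24 + 5) = 68 - 1*29 = 68 - 29 = 39)
((-22 - 25) + G)*V(-4 - 1*6) = ((-22 - 25) + 39)*(-4 - 1*6)² = (-47 + 39)*(-4 - 6)² = -8*(-10)² = -8*100 = -800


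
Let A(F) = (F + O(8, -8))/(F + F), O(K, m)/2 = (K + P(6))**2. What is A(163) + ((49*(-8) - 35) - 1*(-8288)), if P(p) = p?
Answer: 2563241/326 ≈ 7862.7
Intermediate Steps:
O(K, m) = 2*(6 + K)**2 (O(K, m) = 2*(K + 6)**2 = 2*(6 + K)**2)
A(F) = (392 + F)/(2*F) (A(F) = (F + 2*(6 + 8)**2)/(F + F) = (F + 2*14**2)/((2*F)) = (F + 2*196)*(1/(2*F)) = (F + 392)*(1/(2*F)) = (392 + F)*(1/(2*F)) = (392 + F)/(2*F))
A(163) + ((49*(-8) - 35) - 1*(-8288)) = (1/2)*(392 + 163)/163 + ((49*(-8) - 35) - 1*(-8288)) = (1/2)*(1/163)*555 + ((-392 - 35) + 8288) = 555/326 + (-427 + 8288) = 555/326 + 7861 = 2563241/326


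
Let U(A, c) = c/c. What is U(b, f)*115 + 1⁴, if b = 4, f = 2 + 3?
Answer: 116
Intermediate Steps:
f = 5
U(A, c) = 1
U(b, f)*115 + 1⁴ = 1*115 + 1⁴ = 115 + 1 = 116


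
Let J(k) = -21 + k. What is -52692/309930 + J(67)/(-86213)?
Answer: -759498696/4453332515 ≈ -0.17055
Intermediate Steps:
-52692/309930 + J(67)/(-86213) = -52692/309930 + (-21 + 67)/(-86213) = -52692*1/309930 + 46*(-1/86213) = -8782/51655 - 46/86213 = -759498696/4453332515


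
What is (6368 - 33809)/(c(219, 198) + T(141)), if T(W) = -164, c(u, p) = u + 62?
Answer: -3049/13 ≈ -234.54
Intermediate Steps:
c(u, p) = 62 + u
(6368 - 33809)/(c(219, 198) + T(141)) = (6368 - 33809)/((62 + 219) - 164) = -27441/(281 - 164) = -27441/117 = -27441*1/117 = -3049/13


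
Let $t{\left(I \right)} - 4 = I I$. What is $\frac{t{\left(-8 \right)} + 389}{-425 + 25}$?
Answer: $- \frac{457}{400} \approx -1.1425$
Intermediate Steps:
$t{\left(I \right)} = 4 + I^{2}$ ($t{\left(I \right)} = 4 + I I = 4 + I^{2}$)
$\frac{t{\left(-8 \right)} + 389}{-425 + 25} = \frac{\left(4 + \left(-8\right)^{2}\right) + 389}{-425 + 25} = \frac{\left(4 + 64\right) + 389}{-400} = \left(68 + 389\right) \left(- \frac{1}{400}\right) = 457 \left(- \frac{1}{400}\right) = - \frac{457}{400}$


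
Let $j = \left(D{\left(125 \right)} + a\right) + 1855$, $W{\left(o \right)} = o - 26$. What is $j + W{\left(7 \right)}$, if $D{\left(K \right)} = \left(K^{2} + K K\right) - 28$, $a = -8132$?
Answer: $24926$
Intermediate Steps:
$D{\left(K \right)} = -28 + 2 K^{2}$ ($D{\left(K \right)} = \left(K^{2} + K^{2}\right) - 28 = 2 K^{2} - 28 = -28 + 2 K^{2}$)
$W{\left(o \right)} = -26 + o$ ($W{\left(o \right)} = o - 26 = -26 + o$)
$j = 24945$ ($j = \left(\left(-28 + 2 \cdot 125^{2}\right) - 8132\right) + 1855 = \left(\left(-28 + 2 \cdot 15625\right) - 8132\right) + 1855 = \left(\left(-28 + 31250\right) - 8132\right) + 1855 = \left(31222 - 8132\right) + 1855 = 23090 + 1855 = 24945$)
$j + W{\left(7 \right)} = 24945 + \left(-26 + 7\right) = 24945 - 19 = 24926$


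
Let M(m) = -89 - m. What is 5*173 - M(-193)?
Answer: 761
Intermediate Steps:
5*173 - M(-193) = 5*173 - (-89 - 1*(-193)) = 865 - (-89 + 193) = 865 - 1*104 = 865 - 104 = 761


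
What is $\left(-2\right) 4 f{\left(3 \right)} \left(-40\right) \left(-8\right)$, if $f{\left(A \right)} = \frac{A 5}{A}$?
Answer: $-12800$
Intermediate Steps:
$f{\left(A \right)} = 5$ ($f{\left(A \right)} = \frac{5 A}{A} = 5$)
$\left(-2\right) 4 f{\left(3 \right)} \left(-40\right) \left(-8\right) = \left(-2\right) 4 \cdot 5 \left(-40\right) \left(-8\right) = \left(-8\right) 5 \left(-40\right) \left(-8\right) = \left(-40\right) \left(-40\right) \left(-8\right) = 1600 \left(-8\right) = -12800$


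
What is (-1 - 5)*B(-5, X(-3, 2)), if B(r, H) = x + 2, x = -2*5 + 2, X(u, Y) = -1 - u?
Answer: 36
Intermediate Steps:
x = -8 (x = -10 + 2 = -8)
B(r, H) = -6 (B(r, H) = -8 + 2 = -6)
(-1 - 5)*B(-5, X(-3, 2)) = (-1 - 5)*(-6) = -6*(-6) = 36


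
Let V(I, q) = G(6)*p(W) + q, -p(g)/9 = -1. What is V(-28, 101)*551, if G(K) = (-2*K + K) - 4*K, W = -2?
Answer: -93119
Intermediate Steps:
p(g) = 9 (p(g) = -9*(-1) = 9)
G(K) = -5*K (G(K) = -K - 4*K = -5*K)
V(I, q) = -270 + q (V(I, q) = -5*6*9 + q = -30*9 + q = -270 + q)
V(-28, 101)*551 = (-270 + 101)*551 = -169*551 = -93119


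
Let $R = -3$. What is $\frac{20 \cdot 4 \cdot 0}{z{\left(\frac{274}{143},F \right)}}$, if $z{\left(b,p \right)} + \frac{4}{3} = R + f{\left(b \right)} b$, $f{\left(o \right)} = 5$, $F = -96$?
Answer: $0$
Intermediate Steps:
$z{\left(b,p \right)} = - \frac{13}{3} + 5 b$ ($z{\left(b,p \right)} = - \frac{4}{3} + \left(-3 + 5 b\right) = - \frac{13}{3} + 5 b$)
$\frac{20 \cdot 4 \cdot 0}{z{\left(\frac{274}{143},F \right)}} = \frac{20 \cdot 4 \cdot 0}{- \frac{13}{3} + 5 \cdot \frac{274}{143}} = \frac{80 \cdot 0}{- \frac{13}{3} + 5 \cdot 274 \cdot \frac{1}{143}} = \frac{0}{- \frac{13}{3} + 5 \cdot \frac{274}{143}} = \frac{0}{- \frac{13}{3} + \frac{1370}{143}} = \frac{0}{\frac{2251}{429}} = 0 \cdot \frac{429}{2251} = 0$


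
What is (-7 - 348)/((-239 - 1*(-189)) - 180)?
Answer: 71/46 ≈ 1.5435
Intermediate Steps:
(-7 - 348)/((-239 - 1*(-189)) - 180) = -355/((-239 + 189) - 180) = -355/(-50 - 180) = -355/(-230) = -355*(-1/230) = 71/46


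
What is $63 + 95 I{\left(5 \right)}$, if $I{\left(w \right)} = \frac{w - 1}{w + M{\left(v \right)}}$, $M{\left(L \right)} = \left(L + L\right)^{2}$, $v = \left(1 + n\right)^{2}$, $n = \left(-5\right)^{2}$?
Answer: $\frac{115158647}{1827909} \approx 63.0$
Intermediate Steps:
$n = 25$
$v = 676$ ($v = \left(1 + 25\right)^{2} = 26^{2} = 676$)
$M{\left(L \right)} = 4 L^{2}$ ($M{\left(L \right)} = \left(2 L\right)^{2} = 4 L^{2}$)
$I{\left(w \right)} = \frac{-1 + w}{1827904 + w}$ ($I{\left(w \right)} = \frac{w - 1}{w + 4 \cdot 676^{2}} = \frac{-1 + w}{w + 4 \cdot 456976} = \frac{-1 + w}{w + 1827904} = \frac{-1 + w}{1827904 + w}$)
$63 + 95 I{\left(5 \right)} = 63 + 95 \frac{-1 + 5}{1827904 + 5} = 63 + 95 \cdot \frac{1}{1827909} \cdot 4 = 63 + 95 \cdot \frac{4}{1827909} = 63 + \frac{380}{1827909} = \frac{115158647}{1827909}$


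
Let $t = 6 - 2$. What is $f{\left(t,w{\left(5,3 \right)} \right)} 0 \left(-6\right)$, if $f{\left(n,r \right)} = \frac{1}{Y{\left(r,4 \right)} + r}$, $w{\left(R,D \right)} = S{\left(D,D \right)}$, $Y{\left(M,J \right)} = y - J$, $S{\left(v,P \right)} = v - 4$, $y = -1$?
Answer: $0$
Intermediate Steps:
$S{\left(v,P \right)} = -4 + v$
$t = 4$
$Y{\left(M,J \right)} = -1 - J$
$w{\left(R,D \right)} = -4 + D$
$f{\left(n,r \right)} = \frac{1}{-5 + r}$ ($f{\left(n,r \right)} = \frac{1}{\left(-1 - 4\right) + r} = \frac{1}{-5 + r}$)
$f{\left(t,w{\left(5,3 \right)} \right)} 0 \left(-6\right) = \frac{1}{-5 + \left(-4 + 3\right)} 0 \left(-6\right) = \frac{1}{-5 - 1} \cdot 0 \left(-6\right) = \frac{1}{-6} \cdot 0 \left(-6\right) = \left(- \frac{1}{6}\right) 0 \left(-6\right) = 0 \left(-6\right) = 0$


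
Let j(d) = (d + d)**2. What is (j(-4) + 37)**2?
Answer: 10201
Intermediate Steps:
j(d) = 4*d**2 (j(d) = (2*d)**2 = 4*d**2)
(j(-4) + 37)**2 = (4*(-4)**2 + 37)**2 = (4*16 + 37)**2 = (64 + 37)**2 = 101**2 = 10201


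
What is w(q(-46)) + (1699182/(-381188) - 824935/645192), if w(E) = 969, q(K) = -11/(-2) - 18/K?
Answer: 59226142812325/61484862024 ≈ 963.26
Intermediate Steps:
q(K) = 11/2 - 18/K (q(K) = -11*(-1/2) - 18/K = 11/2 - 18/K)
w(q(-46)) + (1699182/(-381188) - 824935/645192) = 969 + (1699182/(-381188) - 824935/645192) = 969 + (1699182*(-1/381188) - 824935*1/645192) = 969 + (-849591/190594 - 824935/645192) = 969 - 352688488931/61484862024 = 59226142812325/61484862024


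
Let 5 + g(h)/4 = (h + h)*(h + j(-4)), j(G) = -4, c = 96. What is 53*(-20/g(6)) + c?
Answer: 1559/19 ≈ 82.053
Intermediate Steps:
g(h) = -20 + 8*h*(-4 + h) (g(h) = -20 + 4*((h + h)*(h - 4)) = -20 + 4*((2*h)*(-4 + h)) = -20 + 4*(2*h*(-4 + h)) = -20 + 8*h*(-4 + h))
53*(-20/g(6)) + c = 53*(-20/(-20 - 32*6 + 8*6²)) + 96 = 53*(-20/(-20 - 192 + 8*36)) + 96 = 53*(-20/(-20 - 192 + 288)) + 96 = 53*(-20/76) + 96 = 53*(-20*1/76) + 96 = 53*(-5/19) + 96 = -265/19 + 96 = 1559/19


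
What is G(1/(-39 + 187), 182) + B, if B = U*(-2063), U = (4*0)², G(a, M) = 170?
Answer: 170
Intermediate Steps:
U = 0 (U = 0² = 0)
B = 0 (B = 0*(-2063) = 0)
G(1/(-39 + 187), 182) + B = 170 + 0 = 170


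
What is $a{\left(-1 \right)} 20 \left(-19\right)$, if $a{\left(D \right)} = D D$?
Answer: $-380$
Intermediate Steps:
$a{\left(D \right)} = D^{2}$
$a{\left(-1 \right)} 20 \left(-19\right) = \left(-1\right)^{2} \cdot 20 \left(-19\right) = 1 \cdot 20 \left(-19\right) = 20 \left(-19\right) = -380$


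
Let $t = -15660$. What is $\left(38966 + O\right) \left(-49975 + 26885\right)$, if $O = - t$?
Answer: $-1261314340$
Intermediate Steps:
$O = 15660$ ($O = \left(-1\right) \left(-15660\right) = 15660$)
$\left(38966 + O\right) \left(-49975 + 26885\right) = \left(38966 + 15660\right) \left(-49975 + 26885\right) = 54626 \left(-23090\right) = -1261314340$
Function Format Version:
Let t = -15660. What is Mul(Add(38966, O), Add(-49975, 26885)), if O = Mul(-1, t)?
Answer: -1261314340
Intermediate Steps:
O = 15660 (O = Mul(-1, -15660) = 15660)
Mul(Add(38966, O), Add(-49975, 26885)) = Mul(Add(38966, 15660), Add(-49975, 26885)) = Mul(54626, -23090) = -1261314340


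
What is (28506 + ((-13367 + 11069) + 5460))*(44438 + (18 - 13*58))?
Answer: 1383954936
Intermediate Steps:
(28506 + ((-13367 + 11069) + 5460))*(44438 + (18 - 13*58)) = (28506 + (-2298 + 5460))*(44438 + (18 - 754)) = (28506 + 3162)*(44438 - 736) = 31668*43702 = 1383954936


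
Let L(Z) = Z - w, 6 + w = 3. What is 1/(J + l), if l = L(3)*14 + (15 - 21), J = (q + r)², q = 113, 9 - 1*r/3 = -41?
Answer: 1/69247 ≈ 1.4441e-5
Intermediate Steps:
r = 150 (r = 27 - 3*(-41) = 27 + 123 = 150)
w = -3 (w = -6 + 3 = -3)
J = 69169 (J = (113 + 150)² = 263² = 69169)
L(Z) = 3 + Z (L(Z) = Z - 1*(-3) = Z + 3 = 3 + Z)
l = 78 (l = (3 + 3)*14 + (15 - 21) = 6*14 - 6 = 84 - 6 = 78)
1/(J + l) = 1/(69169 + 78) = 1/69247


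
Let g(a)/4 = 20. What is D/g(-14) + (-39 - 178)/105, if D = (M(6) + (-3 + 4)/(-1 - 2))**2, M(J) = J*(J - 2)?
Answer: 3553/720 ≈ 4.9347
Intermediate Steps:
M(J) = J*(-2 + J)
g(a) = 80 (g(a) = 4*20 = 80)
D = 5041/9 (D = (6*(-2 + 6) + (-3 + 4)/(-1 - 2))**2 = (6*4 + 1/(-3))**2 = (24 + 1*(-1/3))**2 = (24 - 1/3)**2 = (71/3)**2 = 5041/9 ≈ 560.11)
D/g(-14) + (-39 - 178)/105 = (5041/9)/80 + (-39 - 178)/105 = (5041/9)*(1/80) - 217*1/105 = 5041/720 - 31/15 = 3553/720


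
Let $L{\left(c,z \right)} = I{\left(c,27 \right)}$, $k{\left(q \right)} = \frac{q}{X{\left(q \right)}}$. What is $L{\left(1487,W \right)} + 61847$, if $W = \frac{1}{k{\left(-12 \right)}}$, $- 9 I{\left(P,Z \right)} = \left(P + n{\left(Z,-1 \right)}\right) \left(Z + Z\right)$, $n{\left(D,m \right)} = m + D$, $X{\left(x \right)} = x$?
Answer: $52769$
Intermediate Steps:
$k{\left(q \right)} = 1$ ($k{\left(q \right)} = \frac{q}{q} = 1$)
$n{\left(D,m \right)} = D + m$
$I{\left(P,Z \right)} = - \frac{2 Z \left(-1 + P + Z\right)}{9}$ ($I{\left(P,Z \right)} = - \frac{\left(P + \left(Z - 1\right)\right) \left(Z + Z\right)}{9} = - \frac{\left(P + \left(-1 + Z\right)\right) 2 Z}{9} = - \frac{\left(-1 + P + Z\right) 2 Z}{9} = - \frac{2 Z \left(-1 + P + Z\right)}{9}$)
$W = 1$ ($W = 1^{-1} = 1$)
$L{\left(c,z \right)} = -156 - 6 c$ ($L{\left(c,z \right)} = \frac{2}{9} \cdot 27 \left(1 - c - 27\right) = \frac{2}{9} \cdot 27 \left(-26 - c\right) = -156 - 6 c$)
$L{\left(1487,W \right)} + 61847 = \left(-156 - 8922\right) + 61847 = -9078 + 61847 = 52769$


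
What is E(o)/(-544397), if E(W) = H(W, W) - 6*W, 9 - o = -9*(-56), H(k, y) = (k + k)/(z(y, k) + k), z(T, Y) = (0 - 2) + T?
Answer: -1473615/270020912 ≈ -0.0054574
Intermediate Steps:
z(T, Y) = -2 + T
H(k, y) = 2*k/(-2 + k + y) (H(k, y) = (k + k)/((-2 + y) + k) = (2*k)/(-2 + k + y) = 2*k/(-2 + k + y))
o = -495 (o = 9 - (-9)*(-56) = 9 - 1*504 = 9 - 504 = -495)
E(W) = -6*W + 2*W/(-2 + 2*W) (E(W) = 2*W/(-2 + W + W) - 6*W = 2*W/(-2 + 2*W) - 6*W = -6*W + 2*W/(-2 + 2*W))
E(o)/(-544397) = -495*(7 - 6*(-495))/(-1 - 495)/(-544397) = -495*(7 + 2970)/(-496)*(-1/544397) = -495*(-1/496)*2977*(-1/544397) = (1473615/496)*(-1/544397) = -1473615/270020912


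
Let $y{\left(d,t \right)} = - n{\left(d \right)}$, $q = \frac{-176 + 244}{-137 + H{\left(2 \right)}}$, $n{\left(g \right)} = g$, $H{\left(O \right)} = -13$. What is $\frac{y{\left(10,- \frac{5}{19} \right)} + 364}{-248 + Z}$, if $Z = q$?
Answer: $- \frac{13275}{9317} \approx -1.4248$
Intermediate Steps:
$q = - \frac{34}{75}$ ($q = \frac{-176 + 244}{-137 - 13} = \frac{68}{-150} = 68 \left(- \frac{1}{150}\right) = - \frac{34}{75} \approx -0.45333$)
$Z = - \frac{34}{75} \approx -0.45333$
$y{\left(d,t \right)} = - d$
$\frac{y{\left(10,- \frac{5}{19} \right)} + 364}{-248 + Z} = \frac{\left(-1\right) 10 + 364}{-248 - \frac{34}{75}} = \frac{-10 + 364}{- \frac{18634}{75}} = 354 \left(- \frac{75}{18634}\right) = - \frac{13275}{9317}$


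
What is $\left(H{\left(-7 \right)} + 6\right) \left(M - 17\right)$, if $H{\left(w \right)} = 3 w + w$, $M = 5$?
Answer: $264$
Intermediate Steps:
$H{\left(w \right)} = 4 w$
$\left(H{\left(-7 \right)} + 6\right) \left(M - 17\right) = \left(4 \left(-7\right) + 6\right) \left(5 - 17\right) = \left(-28 + 6\right) \left(5 - 17\right) = \left(-22\right) \left(-12\right) = 264$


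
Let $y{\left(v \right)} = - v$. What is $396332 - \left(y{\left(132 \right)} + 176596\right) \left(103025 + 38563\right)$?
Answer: $-24984788500$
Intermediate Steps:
$396332 - \left(y{\left(132 \right)} + 176596\right) \left(103025 + 38563\right) = 396332 - \left(\left(-1\right) 132 + 176596\right) \left(103025 + 38563\right) = 396332 - \left(-132 + 176596\right) 141588 = 396332 - 176464 \cdot 141588 = 396332 - 24985184832 = -24984788500$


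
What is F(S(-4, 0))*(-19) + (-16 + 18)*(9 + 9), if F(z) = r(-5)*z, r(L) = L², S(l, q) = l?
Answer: 1936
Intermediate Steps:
F(z) = 25*z (F(z) = (-5)²*z = 25*z)
F(S(-4, 0))*(-19) + (-16 + 18)*(9 + 9) = (25*(-4))*(-19) + (-16 + 18)*(9 + 9) = -100*(-19) + 2*18 = 1900 + 36 = 1936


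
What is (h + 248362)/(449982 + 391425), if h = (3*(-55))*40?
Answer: 241762/841407 ≈ 0.28733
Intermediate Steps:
h = -6600 (h = -165*40 = -6600)
(h + 248362)/(449982 + 391425) = (-6600 + 248362)/(449982 + 391425) = 241762/841407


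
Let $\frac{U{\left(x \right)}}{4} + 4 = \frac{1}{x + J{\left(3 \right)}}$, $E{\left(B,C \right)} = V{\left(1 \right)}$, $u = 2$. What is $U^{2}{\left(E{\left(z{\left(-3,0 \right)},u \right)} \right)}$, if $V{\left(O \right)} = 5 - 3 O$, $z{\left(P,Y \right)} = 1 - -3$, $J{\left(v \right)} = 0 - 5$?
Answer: $\frac{2704}{9} \approx 300.44$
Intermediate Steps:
$J{\left(v \right)} = -5$ ($J{\left(v \right)} = 0 - 5 = -5$)
$z{\left(P,Y \right)} = 4$ ($z{\left(P,Y \right)} = 1 + 3 = 4$)
$E{\left(B,C \right)} = 2$ ($E{\left(B,C \right)} = 5 - 3 = 2$)
$U{\left(x \right)} = -16 + \frac{4}{-5 + x}$ ($U{\left(x \right)} = -16 + \frac{4}{x - 5} = -16 + \frac{4}{-5 + x}$)
$U^{2}{\left(E{\left(z{\left(-3,0 \right)},u \right)} \right)} = \left(\frac{4 \left(21 - 8\right)}{-5 + 2}\right)^{2} = \left(\frac{4 \left(21 - 8\right)}{-3}\right)^{2} = \left(4 \left(- \frac{1}{3}\right) 13\right)^{2} = \left(- \frac{52}{3}\right)^{2} = \frac{2704}{9}$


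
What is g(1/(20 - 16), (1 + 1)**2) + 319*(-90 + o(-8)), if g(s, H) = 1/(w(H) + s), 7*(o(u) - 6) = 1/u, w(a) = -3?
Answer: -16510069/616 ≈ -26802.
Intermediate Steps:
o(u) = 6 + 1/(7*u)
g(s, H) = 1/(-3 + s)
g(1/(20 - 16), (1 + 1)**2) + 319*(-90 + o(-8)) = 1/(-3 + 1/(20 - 16)) + 319*(-90 + (6 + (1/7)/(-8))) = 1/(-3 + 1/4) + 319*(-90 + (6 + (1/7)*(-1/8))) = 1/(-3 + 1/4) + 319*(-90 + (6 - 1/56)) = 1/(-11/4) + 319*(-90 + 335/56) = -4/11 + 319*(-4705/56) = -4/11 - 1500895/56 = -16510069/616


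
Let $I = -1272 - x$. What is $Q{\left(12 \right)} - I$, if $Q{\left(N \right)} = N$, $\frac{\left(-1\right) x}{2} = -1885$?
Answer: $5054$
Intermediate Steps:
$x = 3770$ ($x = \left(-2\right) \left(-1885\right) = 3770$)
$I = -5042$ ($I = -1272 - 3770 = -5042$)
$Q{\left(12 \right)} - I = 12 - -5042 = 12 + 5042 = 5054$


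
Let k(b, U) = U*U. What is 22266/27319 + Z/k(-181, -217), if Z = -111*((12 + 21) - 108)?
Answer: 1275914349/1286424391 ≈ 0.99183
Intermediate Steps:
Z = 8325 (Z = -111*(33 - 108) = -111*(-75) = 8325)
k(b, U) = U²
22266/27319 + Z/k(-181, -217) = 22266/27319 + 8325/((-217)²) = 22266*(1/27319) + 8325/47089 = 22266/27319 + 8325*(1/47089) = 22266/27319 + 8325/47089 = 1275914349/1286424391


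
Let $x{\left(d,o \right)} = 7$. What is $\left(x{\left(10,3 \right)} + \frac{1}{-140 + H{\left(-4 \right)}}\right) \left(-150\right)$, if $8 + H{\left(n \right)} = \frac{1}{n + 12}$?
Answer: $- \frac{1240950}{1183} \approx -1049.0$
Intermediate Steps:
$H{\left(n \right)} = -8 + \frac{1}{12 + n}$ ($H{\left(n \right)} = -8 + \frac{1}{n + 12} = -8 + \frac{1}{12 + n}$)
$\left(x{\left(10,3 \right)} + \frac{1}{-140 + H{\left(-4 \right)}}\right) \left(-150\right) = \left(7 + \frac{1}{-140 + \frac{-95 - -32}{12 - 4}}\right) \left(-150\right) = \left(7 + \frac{1}{-140 + \frac{-95 + 32}{8}}\right) \left(-150\right) = \left(7 + \frac{1}{-140 + \frac{1}{8} \left(-63\right)}\right) \left(-150\right) = \left(7 + \frac{1}{-140 - \frac{63}{8}}\right) \left(-150\right) = \left(7 + \frac{1}{- \frac{1183}{8}}\right) \left(-150\right) = \left(7 - \frac{8}{1183}\right) \left(-150\right) = \frac{8273}{1183} \left(-150\right) = - \frac{1240950}{1183}$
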